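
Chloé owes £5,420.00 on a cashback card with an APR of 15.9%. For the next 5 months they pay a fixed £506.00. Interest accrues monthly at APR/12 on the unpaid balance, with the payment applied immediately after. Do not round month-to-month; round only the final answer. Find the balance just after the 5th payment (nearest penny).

£3,190.78

Monthly rate r = 15.9%/12 = 1.325% = 0.01325.
Each month: B ← B·(1+r) − £506.00.
Month 1: interest £71.81; balance after payment £4,985.81.
Month 2: interest £66.06; balance after payment £4,545.88.
Month 3: interest £60.23; balance after payment £4,100.11.
Month 4: interest £54.33; balance after payment £3,648.44.
Month 5: interest £48.34; balance after payment £3,190.78.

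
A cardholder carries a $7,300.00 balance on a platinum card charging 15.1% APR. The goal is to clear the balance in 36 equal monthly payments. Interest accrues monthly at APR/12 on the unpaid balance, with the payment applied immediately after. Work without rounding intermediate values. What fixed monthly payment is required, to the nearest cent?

$253.41

Monthly rate r = 15.1%/12 = 1.25833% = 0.0125833.
Level-payment amortization: P = B₀·r / (1 − (1+r)^(−n)) = 7300.00·0.0125833 / (1 − 1.01258^(−36)).
Denominator 1 − (1+r)^(−36) = 0.362482506.
P = 91.8583 / 0.362482506 ≈ 253.41.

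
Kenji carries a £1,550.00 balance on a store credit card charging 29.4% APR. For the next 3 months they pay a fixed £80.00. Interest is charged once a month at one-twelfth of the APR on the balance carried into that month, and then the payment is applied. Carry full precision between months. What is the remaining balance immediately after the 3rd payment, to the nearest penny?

£1,420.81

Monthly rate r = 29.4%/12 = 2.45% = 0.0245.
Each month: B ← B·(1+r) − £80.00.
Month 1: interest £37.97; balance after payment £1,507.97.
Month 2: interest £36.95; balance after payment £1,464.92.
Month 3: interest £35.89; balance after payment £1,420.81.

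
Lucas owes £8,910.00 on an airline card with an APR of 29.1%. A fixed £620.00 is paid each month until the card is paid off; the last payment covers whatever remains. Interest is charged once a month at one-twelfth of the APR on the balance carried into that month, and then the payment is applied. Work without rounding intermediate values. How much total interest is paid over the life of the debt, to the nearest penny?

Monthly rate r = 29.1%/12 = 2.425% = 0.02425.
Payoff takes n = ⌈−ln(1 − rB₀/P)/ln(1+r)⌉ = ⌈17.882⌉ = 18 payments; the last is £547.80.
Total paid = 17·£620.00 + £547.80 = £11,087.80.
Total interest = total paid − principal = £11,087.80 − £8,910.00 = £2,177.80.

£2,177.80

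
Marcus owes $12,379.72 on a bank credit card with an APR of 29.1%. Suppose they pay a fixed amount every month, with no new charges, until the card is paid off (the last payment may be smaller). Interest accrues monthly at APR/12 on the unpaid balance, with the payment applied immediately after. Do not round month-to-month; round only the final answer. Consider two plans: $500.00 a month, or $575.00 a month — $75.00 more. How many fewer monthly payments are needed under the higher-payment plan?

Monthly rate r = 29.1%/12 = 2.425% = 0.02425.
At $500.00/mo: n = ⌈−ln(1 − rB₀/P)/ln(1+r)⌉ = 39 payments (last $143.71); total interest = total paid − $12,379.72 = $6,763.99.
At $575.00/mo: 31 payments (last $469.88); total interest $5,340.16.
Payments saved = 39 − 31 = 8.

8 fewer payments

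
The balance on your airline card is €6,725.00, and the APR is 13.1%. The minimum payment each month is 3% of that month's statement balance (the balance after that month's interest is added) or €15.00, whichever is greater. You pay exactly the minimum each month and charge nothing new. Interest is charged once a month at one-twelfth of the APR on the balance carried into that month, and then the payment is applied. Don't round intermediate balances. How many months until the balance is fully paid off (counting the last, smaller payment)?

Monthly rate r = 13.1%/12 = 1.09167% = 0.0109167.
While 3% of the post-interest balance exceeds €15.00, each month B ← (B·(1+r))·(1 − 0.03), i.e. B shrinks by the factor (1+r)·0.97 = 0.98059.
This holds for months 1–134. Entering month 135 the balance is €486.37; 3% of the post-interest balance is now below €15.00, so the flat €15.00 minimum applies from here.
From month 135 a fixed €15.00 at rate r clears €486.37 in 41 more payments. Total: 134 + 41 = 175 months.

175 months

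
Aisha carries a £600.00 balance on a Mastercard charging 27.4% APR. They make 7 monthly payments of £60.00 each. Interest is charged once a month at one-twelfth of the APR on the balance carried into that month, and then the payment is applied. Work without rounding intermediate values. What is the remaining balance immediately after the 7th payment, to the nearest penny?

£252.83

Monthly rate r = 27.4%/12 = 2.28333% = 0.0228333.
Each month: B ← B·(1+r) − £60.00.
Month 1: interest £13.70; balance after payment £553.70.
Month 2: interest £12.64; balance after payment £506.34.
Month 3: interest £11.56; balance after payment £457.90.
Month 4: interest £10.46; balance after payment £408.36.
Month 5: interest £9.32; balance after payment £357.68.
Month 6: interest £8.17; balance after payment £305.85.
Month 7: interest £6.98; balance after payment £252.83.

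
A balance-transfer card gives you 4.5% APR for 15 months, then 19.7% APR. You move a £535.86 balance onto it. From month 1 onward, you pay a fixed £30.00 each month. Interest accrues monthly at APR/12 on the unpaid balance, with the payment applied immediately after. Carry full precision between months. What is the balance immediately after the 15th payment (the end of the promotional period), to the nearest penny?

Promo months 1–15 at r₀ = 4.5%/12 = 0.00375; months 16+ at r₁ = 19.7%/12 = 0.0164167.
After month 15: iterate B ← B·(1+r₀) − £30.00 for 15 months → £104.80.

£104.80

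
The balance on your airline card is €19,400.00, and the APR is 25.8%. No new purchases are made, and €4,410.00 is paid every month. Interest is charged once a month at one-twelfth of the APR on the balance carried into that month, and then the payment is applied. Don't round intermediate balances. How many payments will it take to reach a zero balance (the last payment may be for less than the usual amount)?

5 payments

Monthly rate r = 25.8%/12 = 2.15% = 0.0215.
Recurrence: B ← B·(1+r) − €4,410.00.
Month 1: interest €417.10; balance after payment €15,407.10.
Month 2: interest €331.25; balance after payment €11,328.35.
Month 3: interest €243.56; balance after payment €7,161.91.
Month 4: interest €153.98; balance after payment €2,905.89.
Month 5: interest €62.48; balance after payment €0.00.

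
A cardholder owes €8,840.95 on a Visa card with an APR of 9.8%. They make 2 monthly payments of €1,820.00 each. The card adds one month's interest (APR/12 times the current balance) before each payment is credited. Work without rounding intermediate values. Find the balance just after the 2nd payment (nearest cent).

Monthly rate r = 9.8%/12 = 0.816667% = 0.00816667.
Each month: B ← B·(1+r) − €1,820.00.
Month 1: interest €72.20; balance after payment €7,093.15.
Month 2: interest €57.93; balance after payment €5,331.08.

€5,331.08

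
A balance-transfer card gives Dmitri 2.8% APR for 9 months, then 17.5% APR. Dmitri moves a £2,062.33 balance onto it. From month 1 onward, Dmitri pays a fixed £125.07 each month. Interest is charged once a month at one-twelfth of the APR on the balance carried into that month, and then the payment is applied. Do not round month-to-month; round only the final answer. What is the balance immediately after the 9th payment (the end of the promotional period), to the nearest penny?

£969.85

Promo months 1–9 at r₀ = 2.8%/12 = 0.00233333; months 10+ at r₁ = 17.5%/12 = 0.0145833.
After month 9: iterate B ← B·(1+r₀) − £125.07 for 9 months → £969.85.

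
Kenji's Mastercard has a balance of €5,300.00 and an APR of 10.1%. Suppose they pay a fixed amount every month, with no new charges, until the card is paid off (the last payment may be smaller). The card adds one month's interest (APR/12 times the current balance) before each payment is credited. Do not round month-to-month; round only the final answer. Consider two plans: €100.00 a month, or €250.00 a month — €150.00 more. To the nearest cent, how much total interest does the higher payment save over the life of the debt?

€1,185.63

Monthly rate r = 10.1%/12 = 0.841667% = 0.00841667.
At €100.00/mo: n = ⌈−ln(1 − rB₀/P)/ln(1+r)⌉ = 71 payments (last €48.31); total interest = total paid − €5,300.00 = €1,748.31.
At €250.00/mo: 24 payments (last €112.68); total interest €562.68.
Interest saved = €1,748.31 − €562.68 = €1,185.63.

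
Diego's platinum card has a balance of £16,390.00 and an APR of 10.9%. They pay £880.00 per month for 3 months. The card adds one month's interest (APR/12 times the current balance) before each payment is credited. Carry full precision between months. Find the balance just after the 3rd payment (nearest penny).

Monthly rate r = 10.9%/12 = 0.908333% = 0.00908333.
Each month: B ← B·(1+r) − £880.00.
Month 1: interest £148.88; balance after payment £15,658.88.
Month 2: interest £142.23; balance after payment £14,921.11.
Month 3: interest £135.53; balance after payment £14,176.64.

£14,176.64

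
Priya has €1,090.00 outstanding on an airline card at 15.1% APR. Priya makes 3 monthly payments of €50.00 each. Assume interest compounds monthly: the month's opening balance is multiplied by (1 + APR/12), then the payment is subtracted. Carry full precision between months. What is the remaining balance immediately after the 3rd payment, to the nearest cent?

Monthly rate r = 15.1%/12 = 1.25833% = 0.0125833.
Each month: B ← B·(1+r) − €50.00.
Month 1: interest €13.72; balance after payment €1,053.72.
Month 2: interest €13.26; balance after payment €1,016.98.
Month 3: interest €12.80; balance after payment €979.77.

€979.77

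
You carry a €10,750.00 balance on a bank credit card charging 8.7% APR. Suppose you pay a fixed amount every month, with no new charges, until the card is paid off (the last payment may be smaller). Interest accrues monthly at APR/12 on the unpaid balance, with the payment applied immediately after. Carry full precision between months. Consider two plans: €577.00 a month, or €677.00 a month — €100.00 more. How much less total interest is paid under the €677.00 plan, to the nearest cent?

Monthly rate r = 8.7%/12 = 0.725% = 0.00725.
At €577.00/mo: n = ⌈−ln(1 − rB₀/P)/ln(1+r)⌉ = 21 payments (last €50.81); total interest = total paid − €10,750.00 = €840.81.
At €677.00/mo: 17 payments (last €630.30); total interest €712.30.
Interest saved = €840.81 − €712.30 = €128.51.

€128.51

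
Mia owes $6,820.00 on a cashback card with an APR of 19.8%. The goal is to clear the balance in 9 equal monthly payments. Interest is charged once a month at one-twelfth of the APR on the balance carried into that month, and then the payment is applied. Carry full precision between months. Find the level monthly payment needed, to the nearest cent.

$821.66

Monthly rate r = 19.8%/12 = 1.65% = 0.0165.
Level-payment amortization: P = B₀·r / (1 − (1+r)^(−n)) = 6820.00·0.0165 / (1 − 1.0165^(−9)).
Denominator 1 − (1+r)^(−9) = 0.136954777.
P = 112.53 / 0.136954777 ≈ 821.66.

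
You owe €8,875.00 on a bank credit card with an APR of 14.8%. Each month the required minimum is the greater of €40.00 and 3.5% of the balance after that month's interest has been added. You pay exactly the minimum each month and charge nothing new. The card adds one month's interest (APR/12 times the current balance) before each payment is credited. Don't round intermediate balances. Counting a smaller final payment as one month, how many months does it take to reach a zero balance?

Monthly rate r = 14.8%/12 = 1.23333% = 0.0123333.
While 3.5% of the post-interest balance exceeds €40.00, each month B ← (B·(1+r))·(1 − 0.035), i.e. B shrinks by the factor (1+r)·0.965 = 0.9769.
This holds for months 1–89. Entering month 90 the balance is €1,108.90; 3.5% of the post-interest balance is now below €40.00, so the flat €40.00 minimum applies from here.
From month 90 a fixed €40.00 at rate r clears €1,108.90 in 35 more payments. Total: 89 + 35 = 124 months.

124 months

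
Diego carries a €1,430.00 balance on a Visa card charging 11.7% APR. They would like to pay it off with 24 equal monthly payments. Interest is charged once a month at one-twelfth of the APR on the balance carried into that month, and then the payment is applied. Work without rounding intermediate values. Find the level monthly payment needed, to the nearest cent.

€67.11

Monthly rate r = 11.7%/12 = 0.975% = 0.00975.
Level-payment amortization: P = B₀·r / (1 − (1+r)^(−n)) = 1430.00·0.00975 / (1 − 1.00975^(−24)).
Denominator 1 − (1+r)^(−24) = 0.207740755.
P = 13.9425 / 0.207740755 ≈ 67.11.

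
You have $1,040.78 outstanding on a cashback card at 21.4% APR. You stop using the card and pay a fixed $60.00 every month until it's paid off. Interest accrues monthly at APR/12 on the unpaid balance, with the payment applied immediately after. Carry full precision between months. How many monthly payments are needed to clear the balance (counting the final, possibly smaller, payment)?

21 months

Monthly rate r = 21.4%/12 = 1.78333% = 0.0178333.
Recurrence: B ← B·(1+r) − $60.00.
Month 1: interest $18.56; balance after payment $999.34.
Month 2: interest $17.82; balance after payment $957.16.
Closed form: n = −ln(1 − rB₀/P)/ln(1+r) = −ln(0.69066)/ln(1.01783) ≈ 20.938, so the balance reaches zero during payment 21.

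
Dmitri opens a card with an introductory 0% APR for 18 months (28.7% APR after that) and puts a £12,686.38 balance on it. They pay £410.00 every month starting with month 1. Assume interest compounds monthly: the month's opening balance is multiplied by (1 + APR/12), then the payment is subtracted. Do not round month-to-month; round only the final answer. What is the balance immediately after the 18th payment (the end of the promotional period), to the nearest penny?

Promo months 1–18 at r₀ = 0%/12 = 0; months 19+ at r₁ = 28.7%/12 = 0.0239167.
After month 18 (no interest yet): B = £12,686.38 − 18·£410.00 = £5,306.38.

£5,306.38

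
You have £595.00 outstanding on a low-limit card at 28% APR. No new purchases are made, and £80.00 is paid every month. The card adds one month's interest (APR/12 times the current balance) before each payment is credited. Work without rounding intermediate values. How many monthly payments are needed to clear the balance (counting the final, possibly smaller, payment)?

Monthly rate r = 28%/12 = 2.33333% = 0.0233333.
Recurrence: B ← B·(1+r) − £80.00.
Month 1: interest £13.88; balance after payment £528.88.
Month 2: interest £12.34; balance after payment £461.22.
Closed form: n = −ln(1 − rB₀/P)/ln(1+r) = −ln(0.82646)/ln(1.02333) ≈ 8.264, so the balance reaches zero during payment 9.

9 months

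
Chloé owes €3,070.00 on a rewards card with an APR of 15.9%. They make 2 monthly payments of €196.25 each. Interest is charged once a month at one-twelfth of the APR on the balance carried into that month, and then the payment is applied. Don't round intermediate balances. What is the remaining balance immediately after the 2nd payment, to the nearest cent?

Monthly rate r = 15.9%/12 = 1.325% = 0.01325.
Each month: B ← B·(1+r) − €196.25.
Month 1: interest €40.68; balance after payment €2,914.43.
Month 2: interest €38.62; balance after payment €2,756.79.

€2,756.79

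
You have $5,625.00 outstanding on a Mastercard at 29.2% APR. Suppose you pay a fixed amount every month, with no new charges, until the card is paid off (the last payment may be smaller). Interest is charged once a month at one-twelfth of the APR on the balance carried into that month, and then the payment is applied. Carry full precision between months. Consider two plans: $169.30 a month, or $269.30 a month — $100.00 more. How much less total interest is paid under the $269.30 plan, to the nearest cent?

$3,687.19

Monthly rate r = 29.2%/12 = 2.43333% = 0.0243333.
At $169.30/mo: n = ⌈−ln(1 − rB₀/P)/ln(1+r)⌉ = 69 payments (last $126.34); total interest = total paid − $5,625.00 = $6,013.74.
At $269.30/mo: 30 payments (last $141.85); total interest $2,326.55.
Interest saved = $6,013.74 − $2,326.55 = $3,687.19.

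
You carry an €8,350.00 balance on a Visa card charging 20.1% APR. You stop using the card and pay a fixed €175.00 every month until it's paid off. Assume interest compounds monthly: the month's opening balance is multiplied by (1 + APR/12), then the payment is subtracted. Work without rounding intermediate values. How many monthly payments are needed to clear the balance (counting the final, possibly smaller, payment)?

Monthly rate r = 20.1%/12 = 1.675% = 0.01675.
Recurrence: B ← B·(1+r) − €175.00.
Month 1: interest €139.86; balance after payment €8,314.86.
Month 2: interest €139.27; balance after payment €8,279.14.
Closed form: n = −ln(1 − rB₀/P)/ln(1+r) = −ln(0.20079)/ln(1.01675) ≈ 96.652, so the balance reaches zero during payment 97.

97 payments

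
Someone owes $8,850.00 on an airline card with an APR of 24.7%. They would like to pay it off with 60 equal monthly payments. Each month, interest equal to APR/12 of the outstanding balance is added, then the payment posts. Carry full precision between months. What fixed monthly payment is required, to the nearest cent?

$258.20

Monthly rate r = 24.7%/12 = 2.05833% = 0.0205833.
Level-payment amortization: P = B₀·r / (1 − (1+r)^(−n)) = 8850.00·0.0205833 / (1 − 1.02058^(−60)).
Denominator 1 − (1+r)^(−60) = 0.705495665.
P = 182.162 / 0.705495665 ≈ 258.20.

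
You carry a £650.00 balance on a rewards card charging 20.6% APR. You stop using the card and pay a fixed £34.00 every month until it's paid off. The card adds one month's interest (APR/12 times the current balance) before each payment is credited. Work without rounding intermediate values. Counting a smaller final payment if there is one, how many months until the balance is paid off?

Monthly rate r = 20.6%/12 = 1.71667% = 0.0171667.
Recurrence: B ← B·(1+r) − £34.00.
Month 1: interest £11.16; balance after payment £627.16.
Month 2: interest £10.77; balance after payment £603.92.
Closed form: n = −ln(1 − rB₀/P)/ln(1+r) = −ln(0.67181)/ln(1.01717) ≈ 23.370, so the balance reaches zero during payment 24.

24 payments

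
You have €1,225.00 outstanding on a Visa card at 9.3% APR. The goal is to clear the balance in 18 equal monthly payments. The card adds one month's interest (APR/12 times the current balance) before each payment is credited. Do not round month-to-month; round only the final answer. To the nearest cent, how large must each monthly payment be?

€73.18

Monthly rate r = 9.3%/12 = 0.775% = 0.00775.
Level-payment amortization: P = B₀·r / (1 − (1+r)^(−n)) = 1225.00·0.00775 / (1 − 1.00775^(−18)).
Denominator 1 − (1+r)^(−18) = 0.129739089.
P = 9.49375 / 0.129739089 ≈ 73.18.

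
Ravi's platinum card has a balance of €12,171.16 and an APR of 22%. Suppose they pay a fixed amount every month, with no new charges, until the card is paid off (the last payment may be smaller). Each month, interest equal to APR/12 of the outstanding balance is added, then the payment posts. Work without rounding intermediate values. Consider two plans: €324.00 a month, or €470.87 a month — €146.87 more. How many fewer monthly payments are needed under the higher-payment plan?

29 fewer payments

Monthly rate r = 22%/12 = 1.83333% = 0.0183333.
At €324.00/mo: n = ⌈−ln(1 − rB₀/P)/ln(1+r)⌉ = 65 payments (last €76.90); total interest = total paid − €12,171.16 = €8,641.74.
At €470.87/mo: 36 payments (last €166.30); total interest €4,475.59.
Payments saved = 65 − 36 = 29.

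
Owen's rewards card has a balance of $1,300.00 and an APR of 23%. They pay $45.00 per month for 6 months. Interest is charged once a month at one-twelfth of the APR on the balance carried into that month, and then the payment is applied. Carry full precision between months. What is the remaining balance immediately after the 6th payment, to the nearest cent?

$1,173.58

Monthly rate r = 23%/12 = 1.91667% = 0.0191667.
Each month: B ← B·(1+r) − $45.00.
Month 1: interest $24.92; balance after payment $1,279.92.
Month 2: interest $24.53; balance after payment $1,259.45.
Month 3: interest $24.14; balance after payment $1,238.59.
Month 4: interest $23.74; balance after payment $1,217.33.
Month 5: interest $23.33; balance after payment $1,195.66.
Month 6: interest $22.92; balance after payment $1,173.58.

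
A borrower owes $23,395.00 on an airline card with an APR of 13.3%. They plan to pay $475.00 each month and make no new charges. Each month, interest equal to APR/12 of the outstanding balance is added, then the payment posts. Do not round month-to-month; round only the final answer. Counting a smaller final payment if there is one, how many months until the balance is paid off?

Monthly rate r = 13.3%/12 = 1.10833% = 0.0110833.
Recurrence: B ← B·(1+r) − $475.00.
Month 1: interest $259.29; balance after payment $23,179.29.
Month 2: interest $256.90; balance after payment $22,961.20.
Closed form: n = −ln(1 − rB₀/P)/ln(1+r) = −ln(0.45412)/ln(1.01108) ≈ 71.618, so the balance reaches zero during payment 72.

72 payments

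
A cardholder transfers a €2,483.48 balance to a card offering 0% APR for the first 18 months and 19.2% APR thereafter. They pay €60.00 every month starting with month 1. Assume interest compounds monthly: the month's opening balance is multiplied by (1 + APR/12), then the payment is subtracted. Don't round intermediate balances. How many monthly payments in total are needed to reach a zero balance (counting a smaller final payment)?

48 payments

Promo months 1–18 at r₀ = 0%/12 = 0; months 19+ at r₁ = 19.2%/12 = 0.016.
After month 18 (no interest yet): B = €2,483.48 − 18·€60.00 = €1,403.48.
Then at r₁ with €60.00/mo: n₂ = −ln(1 − r₁·B/P)/ln(1+r₁) ≈ 29.54 → 30 more payments.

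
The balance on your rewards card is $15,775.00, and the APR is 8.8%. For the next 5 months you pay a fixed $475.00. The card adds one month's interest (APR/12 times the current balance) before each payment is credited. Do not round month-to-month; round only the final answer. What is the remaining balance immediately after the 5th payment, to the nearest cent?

$13,951.87

Monthly rate r = 8.8%/12 = 0.733333% = 0.00733333.
Each month: B ← B·(1+r) − $475.00.
Month 1: interest $115.68; balance after payment $15,415.68.
Month 2: interest $113.05; balance after payment $15,053.73.
Month 3: interest $110.39; balance after payment $14,689.13.
Month 4: interest $107.72; balance after payment $14,321.85.
Month 5: interest $105.03; balance after payment $13,951.87.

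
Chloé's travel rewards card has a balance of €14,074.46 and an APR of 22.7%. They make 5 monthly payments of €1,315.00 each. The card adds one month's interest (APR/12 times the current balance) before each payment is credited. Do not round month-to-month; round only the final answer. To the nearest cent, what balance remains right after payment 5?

Monthly rate r = 22.7%/12 = 1.89167% = 0.0189167.
Each month: B ← B·(1+r) − €1,315.00.
Month 1: interest €266.24; balance after payment €13,025.70.
Month 2: interest €246.40; balance after payment €11,957.10.
Month 3: interest €226.19; balance after payment €10,868.29.
Month 4: interest €205.59; balance after payment €9,758.89.
Month 5: interest €184.61; balance after payment €8,628.49.

€8,628.49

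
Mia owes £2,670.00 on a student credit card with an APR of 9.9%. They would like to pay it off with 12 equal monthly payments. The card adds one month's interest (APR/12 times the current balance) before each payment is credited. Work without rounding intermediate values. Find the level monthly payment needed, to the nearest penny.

Monthly rate r = 9.9%/12 = 0.825% = 0.00825.
Level-payment amortization: P = B₀·r / (1 − (1+r)^(−n)) = 2670.00·0.00825 / (1 − 1.00825^(−12)).
Denominator 1 − (1+r)^(−12) = 0.0938893564.
P = 22.0275 / 0.0938893564 ≈ 234.61.

£234.61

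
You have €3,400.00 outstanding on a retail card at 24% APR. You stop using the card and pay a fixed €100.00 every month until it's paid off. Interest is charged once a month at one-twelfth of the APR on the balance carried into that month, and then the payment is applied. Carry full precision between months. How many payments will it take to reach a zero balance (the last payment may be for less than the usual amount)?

Monthly rate r = 24%/12 = 2% = 0.02.
Recurrence: B ← B·(1+r) − €100.00.
Month 1: interest €68.00; balance after payment €3,368.00.
Month 2: interest €67.36; balance after payment €3,335.36.
Closed form: n = −ln(1 − rB₀/P)/ln(1+r) = −ln(0.32)/ln(1.02) ≈ 57.540, so the balance reaches zero during payment 58.

58 payments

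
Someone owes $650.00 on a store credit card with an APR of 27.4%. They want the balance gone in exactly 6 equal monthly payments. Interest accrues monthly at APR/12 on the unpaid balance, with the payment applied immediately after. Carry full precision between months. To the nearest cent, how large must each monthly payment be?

$117.15

Monthly rate r = 27.4%/12 = 2.28333% = 0.0228333.
Level-payment amortization: P = B₀·r / (1 − (1+r)^(−n)) = 650.00·0.0228333 / (1 − 1.02283^(−6)).
Denominator 1 − (1+r)^(−6) = 0.126685316.
P = 14.8417 / 0.126685316 ≈ 117.15.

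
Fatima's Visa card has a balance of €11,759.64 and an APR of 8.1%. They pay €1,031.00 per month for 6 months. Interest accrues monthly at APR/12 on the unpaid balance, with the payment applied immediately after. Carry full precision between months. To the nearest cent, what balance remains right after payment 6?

€5,952.68

Monthly rate r = 8.1%/12 = 0.675% = 0.00675.
Each month: B ← B·(1+r) − €1,031.00.
Month 1: interest €79.38; balance after payment €10,808.02.
Month 2: interest €72.95; balance after payment €9,849.97.
Month 3: interest €66.49; balance after payment €8,885.46.
Month 4: interest €59.98; balance after payment €7,914.44.
Month 5: interest €53.42; balance after payment €6,936.86.
Month 6: interest €46.82; balance after payment €5,952.68.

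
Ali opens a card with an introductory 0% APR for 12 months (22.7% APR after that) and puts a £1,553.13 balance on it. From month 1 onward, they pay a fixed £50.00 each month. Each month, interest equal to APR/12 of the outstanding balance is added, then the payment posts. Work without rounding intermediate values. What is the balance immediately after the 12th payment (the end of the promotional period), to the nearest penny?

£953.13

Promo months 1–12 at r₀ = 0%/12 = 0; months 13+ at r₁ = 22.7%/12 = 0.0189167.
After month 12 (no interest yet): B = £1,553.13 − 12·£50.00 = £953.13.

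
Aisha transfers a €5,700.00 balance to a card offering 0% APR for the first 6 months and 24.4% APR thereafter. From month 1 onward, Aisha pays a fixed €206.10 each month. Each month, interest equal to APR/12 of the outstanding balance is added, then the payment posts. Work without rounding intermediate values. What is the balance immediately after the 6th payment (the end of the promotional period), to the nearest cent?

€4,463.40

Promo months 1–6 at r₀ = 0%/12 = 0; months 7+ at r₁ = 24.4%/12 = 0.0203333.
After month 6 (no interest yet): B = €5,700.00 − 6·€206.10 = €4,463.40.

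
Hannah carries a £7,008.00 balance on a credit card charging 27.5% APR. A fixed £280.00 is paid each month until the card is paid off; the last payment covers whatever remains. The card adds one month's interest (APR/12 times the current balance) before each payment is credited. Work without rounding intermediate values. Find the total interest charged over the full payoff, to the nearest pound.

Monthly rate r = 27.5%/12 = 2.29167% = 0.0229167.
Payoff takes n = ⌈−ln(1 − rB₀/P)/ln(1+r)⌉ = ⌈37.616⌉ = 38 payments; the last is £173.31.
Total paid = 37·£280.00 + £173.31 = £10,533.31.
Total interest = total paid − principal = £10,533.31 − £7,008.00 = £3,525.31.

£3,525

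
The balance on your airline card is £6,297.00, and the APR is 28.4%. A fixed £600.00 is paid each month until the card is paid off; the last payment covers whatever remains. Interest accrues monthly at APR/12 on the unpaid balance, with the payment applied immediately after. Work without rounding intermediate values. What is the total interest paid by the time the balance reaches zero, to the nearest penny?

Monthly rate r = 28.4%/12 = 2.36667% = 0.0236667.
Payoff takes n = ⌈−ln(1 − rB₀/P)/ln(1+r)⌉ = ⌈12.207⌉ = 13 payments; the last is £125.18.
Total paid = 12·£600.00 + £125.18 = £7,325.18.
Total interest = total paid − principal = £7,325.18 − £6,297.00 = £1,028.18.

£1,028.18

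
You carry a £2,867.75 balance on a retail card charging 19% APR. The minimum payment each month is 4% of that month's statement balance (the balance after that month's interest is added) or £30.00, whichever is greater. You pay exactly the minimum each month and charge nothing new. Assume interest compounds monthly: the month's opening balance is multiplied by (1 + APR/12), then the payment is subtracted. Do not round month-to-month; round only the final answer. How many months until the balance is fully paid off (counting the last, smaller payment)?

86 months

Monthly rate r = 19%/12 = 1.58333% = 0.0158333.
While 4% of the post-interest balance exceeds £30.00, each month B ← (B·(1+r))·(1 − 0.04), i.e. B shrinks by the factor (1+r)·0.96 = 0.9752.
This holds for months 1–55. Entering month 56 the balance is £720.60; 4% of the post-interest balance is now below £30.00, so the flat £30.00 minimum applies from here.
From month 56 a fixed £30.00 at rate r clears £720.60 in 31 more payments. Total: 55 + 31 = 86 months.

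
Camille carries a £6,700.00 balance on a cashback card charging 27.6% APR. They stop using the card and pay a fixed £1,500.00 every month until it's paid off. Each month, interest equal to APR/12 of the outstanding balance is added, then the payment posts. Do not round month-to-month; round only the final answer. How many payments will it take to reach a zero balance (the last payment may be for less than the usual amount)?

5 months

Monthly rate r = 27.6%/12 = 2.3% = 0.023.
Recurrence: B ← B·(1+r) − £1,500.00.
Month 1: interest £154.10; balance after payment £5,354.10.
Month 2: interest £123.14; balance after payment £3,977.24.
Month 3: interest £91.48; balance after payment £2,568.72.
Month 4: interest £59.08; balance after payment £1,127.80.
Month 5: interest £25.94; balance after payment £0.00.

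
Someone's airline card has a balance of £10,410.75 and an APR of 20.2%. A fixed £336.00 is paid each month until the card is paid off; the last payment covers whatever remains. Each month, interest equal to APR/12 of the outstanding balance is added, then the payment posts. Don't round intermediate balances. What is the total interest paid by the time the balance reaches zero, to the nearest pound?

Monthly rate r = 20.2%/12 = 1.68333% = 0.0168333.
Payoff takes n = ⌈−ln(1 − rB₀/P)/ln(1+r)⌉ = ⌈44.164⌉ = 45 payments; the last is £55.62.
Total paid = 44·£336.00 + £55.62 = £14,839.62.
Total interest = total paid − principal = £14,839.62 − £10,410.75 = £4,428.87.

£4,429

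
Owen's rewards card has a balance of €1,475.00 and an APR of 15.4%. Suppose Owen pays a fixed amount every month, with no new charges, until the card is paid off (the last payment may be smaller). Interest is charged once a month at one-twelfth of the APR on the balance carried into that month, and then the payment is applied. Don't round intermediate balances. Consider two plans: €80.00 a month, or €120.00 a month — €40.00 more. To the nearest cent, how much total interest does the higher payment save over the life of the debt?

Monthly rate r = 15.4%/12 = 1.28333% = 0.0128333.
At €80.00/mo: n = ⌈−ln(1 − rB₀/P)/ln(1+r)⌉ = 22 payments (last €13.92); total interest = total paid − €1,475.00 = €218.92.
At €120.00/mo: 14 payments (last €55.70); total interest €140.70.
Interest saved = €218.92 − €140.70 = €78.22.

€78.22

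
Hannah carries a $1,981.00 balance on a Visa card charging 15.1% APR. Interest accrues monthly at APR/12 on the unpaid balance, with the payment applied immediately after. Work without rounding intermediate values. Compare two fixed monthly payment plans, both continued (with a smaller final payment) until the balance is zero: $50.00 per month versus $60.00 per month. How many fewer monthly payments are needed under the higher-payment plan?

Monthly rate r = 15.1%/12 = 1.25833% = 0.0125833.
At $50.00/mo: n = ⌈−ln(1 − rB₀/P)/ln(1+r)⌉ = 56 payments (last $10.00); total interest = total paid − $1,981.00 = $779.00.
At $60.00/mo: 43 payments (last $56.29); total interest $595.29.
Payments saved = 56 − 43 = 13.

13 fewer payments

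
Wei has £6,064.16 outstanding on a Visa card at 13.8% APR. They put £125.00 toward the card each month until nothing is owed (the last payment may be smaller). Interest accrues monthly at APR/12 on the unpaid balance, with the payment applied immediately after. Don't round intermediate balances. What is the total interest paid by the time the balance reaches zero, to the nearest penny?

Monthly rate r = 13.8%/12 = 1.15% = 0.0115.
Payoff takes n = ⌈−ln(1 − rB₀/P)/ln(1+r)⌉ = ⌈71.383⌉ = 72 payments; the last is £48.10.
Total paid = 71·£125.00 + £48.10 = £8,923.10.
Total interest = total paid − principal = £8,923.10 − £6,064.16 = £2,858.94.

£2,858.94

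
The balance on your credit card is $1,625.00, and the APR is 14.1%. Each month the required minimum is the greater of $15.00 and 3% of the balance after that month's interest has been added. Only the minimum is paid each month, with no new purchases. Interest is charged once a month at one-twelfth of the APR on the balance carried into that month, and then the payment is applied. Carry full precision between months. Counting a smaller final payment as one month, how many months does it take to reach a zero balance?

Monthly rate r = 14.1%/12 = 1.175% = 0.01175.
While 3% of the post-interest balance exceeds $15.00, each month B ← (B·(1+r))·(1 − 0.03), i.e. B shrinks by the factor (1+r)·0.97 = 0.9814.
This holds for months 1–64. Entering month 65 the balance is $488.57; 3% of the post-interest balance is now below $15.00, so the flat $15.00 minimum applies from here.
From month 65 a fixed $15.00 at rate r clears $488.57 in 42 more payments. Total: 64 + 42 = 106 months.

106 months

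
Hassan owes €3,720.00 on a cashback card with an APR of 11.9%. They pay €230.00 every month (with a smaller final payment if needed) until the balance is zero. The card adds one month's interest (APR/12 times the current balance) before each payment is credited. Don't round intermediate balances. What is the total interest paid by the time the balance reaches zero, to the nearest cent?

€354.93

Monthly rate r = 11.9%/12 = 0.991667% = 0.00991667.
Payoff takes n = ⌈−ln(1 − rB₀/P)/ln(1+r)⌉ = ⌈17.716⌉ = 18 payments; the last is €164.93.
Total paid = 17·€230.00 + €164.93 = €4,074.93.
Total interest = total paid − principal = €4,074.93 − €3,720.00 = €354.93.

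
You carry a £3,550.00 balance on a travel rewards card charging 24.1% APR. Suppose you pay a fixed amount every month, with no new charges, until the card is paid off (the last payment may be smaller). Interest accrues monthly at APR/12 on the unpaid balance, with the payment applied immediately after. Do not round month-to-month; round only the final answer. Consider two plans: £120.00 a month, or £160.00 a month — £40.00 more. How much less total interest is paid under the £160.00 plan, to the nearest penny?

Monthly rate r = 24.1%/12 = 2.00833% = 0.0200833.
At £120.00/mo: n = ⌈−ln(1 − rB₀/P)/ln(1+r)⌉ = 46 payments (last £42.11); total interest = total paid − £3,550.00 = £1,892.11.
At £160.00/mo: 30 payments (last £106.74); total interest £1,196.74.
Interest saved = £1,892.11 − £1,196.74 = £695.37.

£695.37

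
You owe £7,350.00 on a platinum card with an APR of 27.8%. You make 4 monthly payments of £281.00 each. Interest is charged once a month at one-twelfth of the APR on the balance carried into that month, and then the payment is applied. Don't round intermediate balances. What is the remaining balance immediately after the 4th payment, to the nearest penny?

£6,891.47

Monthly rate r = 27.8%/12 = 2.31667% = 0.0231667.
Each month: B ← B·(1+r) − £281.00.
Month 1: interest £170.28; balance after payment £7,239.27.
Month 2: interest £167.71; balance after payment £7,125.98.
Month 3: interest £165.09; balance after payment £7,010.07.
Month 4: interest £162.40; balance after payment £6,891.47.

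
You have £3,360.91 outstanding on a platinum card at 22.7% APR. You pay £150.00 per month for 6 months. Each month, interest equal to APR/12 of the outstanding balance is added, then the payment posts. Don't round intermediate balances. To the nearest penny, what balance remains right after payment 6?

Monthly rate r = 22.7%/12 = 1.89167% = 0.0189167.
Each month: B ← B·(1+r) − £150.00.
Month 1: interest £63.58; balance after payment £3,274.49.
Month 2: interest £61.94; balance after payment £3,186.43.
Month 3: interest £60.28; balance after payment £3,096.71.
Month 4: interest £58.58; balance after payment £3,005.29.
Month 5: interest £56.85; balance after payment £2,912.14.
Month 6: interest £55.09; balance after payment £2,817.22.

£2,817.22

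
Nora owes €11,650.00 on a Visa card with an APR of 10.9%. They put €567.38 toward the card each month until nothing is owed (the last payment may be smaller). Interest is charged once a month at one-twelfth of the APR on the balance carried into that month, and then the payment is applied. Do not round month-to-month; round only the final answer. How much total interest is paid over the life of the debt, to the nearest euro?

€1,303

Monthly rate r = 10.9%/12 = 0.908333% = 0.00908333.
Payoff takes n = ⌈−ln(1 − rB₀/P)/ln(1+r)⌉ = ⌈22.828⌉ = 23 payments; the last is €470.20.
Total paid = 22·€567.38 + €470.20 = €12,952.56.
Total interest = total paid − principal = €12,952.56 − €11,650.00 = €1,302.56.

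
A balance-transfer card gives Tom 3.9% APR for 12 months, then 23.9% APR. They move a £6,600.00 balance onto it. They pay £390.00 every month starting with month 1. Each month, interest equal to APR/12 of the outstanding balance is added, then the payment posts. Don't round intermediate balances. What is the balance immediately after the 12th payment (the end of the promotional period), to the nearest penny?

Promo months 1–12 at r₀ = 3.9%/12 = 0.00325; months 13+ at r₁ = 23.9%/12 = 0.0199167.
After month 12: iterate B ← B·(1+r₀) − £390.00 for 12 months → £2,097.48.

£2,097.48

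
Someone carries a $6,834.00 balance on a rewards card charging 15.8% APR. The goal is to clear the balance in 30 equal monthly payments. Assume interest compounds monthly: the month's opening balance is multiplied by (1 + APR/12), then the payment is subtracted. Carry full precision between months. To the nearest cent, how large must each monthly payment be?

$277.22

Monthly rate r = 15.8%/12 = 1.31667% = 0.0131667.
Level-payment amortization: P = B₀·r / (1 − (1+r)^(−n)) = 6834.00·0.0131667 / (1 − 1.01317^(−30)).
Denominator 1 − (1+r)^(−30) = 0.324581099.
P = 89.981 / 0.324581099 ≈ 277.22.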